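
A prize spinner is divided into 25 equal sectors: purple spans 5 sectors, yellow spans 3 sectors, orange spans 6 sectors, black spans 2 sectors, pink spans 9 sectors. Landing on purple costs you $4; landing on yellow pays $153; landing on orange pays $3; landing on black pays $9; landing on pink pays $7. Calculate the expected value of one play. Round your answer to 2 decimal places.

E[payout] = (5/25)·(-4) + (3/25)·153 + (6/25)·3 + (2/25)·9 + (9/25)·7 = 538/25
≈ $21.52

$21.52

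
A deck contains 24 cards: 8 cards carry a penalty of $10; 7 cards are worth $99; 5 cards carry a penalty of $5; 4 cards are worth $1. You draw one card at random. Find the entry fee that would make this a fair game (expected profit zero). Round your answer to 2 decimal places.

E[payout] = (8/24)·(-10) + (7/24)·99 + (5/24)·(-5) + (4/24)·1 = 74/3
Fair fee = E[payout] = 74/3 ≈ $24.67

$24.67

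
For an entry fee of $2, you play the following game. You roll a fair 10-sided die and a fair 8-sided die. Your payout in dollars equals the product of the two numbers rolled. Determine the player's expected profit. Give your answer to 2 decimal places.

$22.75

Distribution of the product of the two numbers rolled: 1 w.p. 1/80, 2 w.p. 1/40, 3 w.p. 1/40, 4 w.p. 3/80, 5 w.p. 1/40, 6 w.p. 1/20, …
E[payout] = (1/80)·1 + (1/40)·2 + (1/40)·3 + (3/80)·4 + (1/40)·5 + (1/20)·6 + (1/40)·7 + (1/20)·8 + (1/40)·9 + (3/80)·10 + (1/20)·12 + (1/40)·14 + (1/40)·15 + (3/80)·16 + (3/80)·18 + (3/80)·20 + (1/40)·21 + (1/20)·24 + (1/80)·25 + (1/80)·27 + (1/40)·28 + (3/80)·30 + (1/40)·32 + (1/40)·35 + (1/40)·36 + (3/80)·40 + (1/40)·42 + (1/80)·45 + (1/40)·48 + (1/80)·49 + (1/80)·50 + (1/80)·54 + (1/40)·56 + (1/80)·60 + (1/80)·63 + (1/80)·64 + (1/80)·70 + (1/80)·72 + (1/80)·80 = 99/4
Expected profit = 99/4 − 2 = 91/4 ≈ $22.75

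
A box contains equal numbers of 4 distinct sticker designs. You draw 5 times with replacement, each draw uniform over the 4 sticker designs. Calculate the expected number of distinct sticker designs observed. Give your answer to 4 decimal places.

3.0508

Let Xⱼ=1 if type j appears at least once. P(Xⱼ=1) = 1 − ((4−1)/4)^5 = 781/1024.
E[#distinct] = 4·781/1024 = 781/256.
≈ 3.0508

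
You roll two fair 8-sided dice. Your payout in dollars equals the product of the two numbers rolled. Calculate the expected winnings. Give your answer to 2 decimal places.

Distribution of the product of the two numbers rolled: 1 w.p. 1/64, 2 w.p. 1/32, 3 w.p. 1/32, 4 w.p. 3/64, 5 w.p. 1/32, 6 w.p. 1/16, …
E[payout] = (1/64)·1 + (1/32)·2 + (1/32)·3 + (3/64)·4 + (1/32)·5 + (1/16)·6 + (1/32)·7 + (1/16)·8 + (1/64)·9 + (1/32)·10 + (1/16)·12 + (1/32)·14 + (1/32)·15 + (3/64)·16 + (1/32)·18 + (1/32)·20 + (1/32)·21 + (1/16)·24 + (1/64)·25 + (1/32)·28 + (1/32)·30 + (1/32)·32 + (1/32)·35 + (1/64)·36 + (1/32)·40 + (1/32)·42 + (1/32)·48 + (1/64)·49 + (1/32)·56 + (1/64)·64 = 81/4
≈ $20.25

$20.25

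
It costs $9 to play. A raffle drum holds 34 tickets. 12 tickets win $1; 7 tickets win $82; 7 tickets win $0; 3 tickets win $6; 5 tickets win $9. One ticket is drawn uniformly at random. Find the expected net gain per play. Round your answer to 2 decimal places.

$10.09

E[payout] = (12/34)·1 + (7/34)·82 + (7/34)·0 + (3/34)·6 + (5/34)·9 = 649/34
Expected profit = 649/34 − 9 = 343/34 ≈ $10.09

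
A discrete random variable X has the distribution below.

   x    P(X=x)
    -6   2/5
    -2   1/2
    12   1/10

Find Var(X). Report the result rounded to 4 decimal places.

E[X] = (2/5)·(-6) + (1/2)·(-2) + (1/10)·12 = -11/5
E[X²] = (2/5)·36 + (1/2)·4 + (1/10)·144 = 154/5
Var(X) = 154/5 − (-11/5)² = 649/25 ≈ 25.9600

25.9600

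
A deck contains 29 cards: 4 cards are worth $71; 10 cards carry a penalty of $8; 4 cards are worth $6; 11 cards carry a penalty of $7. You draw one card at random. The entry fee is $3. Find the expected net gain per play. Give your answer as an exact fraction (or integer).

64/29 dollars

E[payout] = (4/29)·71 + (10/29)·(-8) + (4/29)·6 + (11/29)·(-7) = 151/29
Expected profit = 151/29 − 3 = 64/29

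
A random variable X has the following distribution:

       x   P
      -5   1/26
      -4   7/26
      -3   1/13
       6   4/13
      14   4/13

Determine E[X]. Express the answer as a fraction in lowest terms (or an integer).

E[X] = (1/26)·(-5) + (7/26)·(-4) + (1/13)·(-3) + (4/13)·6 + (4/13)·14
     = 121/26

121/26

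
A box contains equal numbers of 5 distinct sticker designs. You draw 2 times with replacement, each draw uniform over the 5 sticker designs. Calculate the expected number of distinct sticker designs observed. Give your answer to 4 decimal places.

Let Xⱼ=1 if type j appears at least once. P(Xⱼ=1) = 1 − ((5−1)/5)^2 = 9/25.
E[#distinct] = 5·9/25 = 9/5.
≈ 1.8000

1.8000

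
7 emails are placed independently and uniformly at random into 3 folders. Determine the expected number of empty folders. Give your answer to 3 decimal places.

Let Xⱼ=1 if folder j is empty. P(Xⱼ=1) = ((3-1)/3)^7 = 128/2187.
By linearity, E[#empty] = 3·128/2187 = 128/729.
≈ 0.176

0.176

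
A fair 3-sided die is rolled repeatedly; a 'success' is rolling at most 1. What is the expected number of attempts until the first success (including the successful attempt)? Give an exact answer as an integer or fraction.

3

For a geometric distribution, E[trials] = 1/p = 1/(1/3) = 3.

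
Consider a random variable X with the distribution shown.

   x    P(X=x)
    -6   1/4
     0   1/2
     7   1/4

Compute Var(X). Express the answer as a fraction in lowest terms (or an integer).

339/16

E[X] = (1/4)·(-6) + (1/2)·0 + (1/4)·7 = 1/4
E[X²] = (1/4)·36 + (1/2)·0 + (1/4)·49 = 85/4
Var(X) = 85/4 − (1/4)² = 339/16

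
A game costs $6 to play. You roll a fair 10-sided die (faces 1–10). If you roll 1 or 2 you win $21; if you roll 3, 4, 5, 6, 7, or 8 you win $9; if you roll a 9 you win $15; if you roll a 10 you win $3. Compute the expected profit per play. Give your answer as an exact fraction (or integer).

E[payout] = (1/10)·3 + (3/5)·9 + (1/10)·15 + (1/5)·21 = 57/5
Expected profit = 57/5 − 6 = 27/5

27/5 dollars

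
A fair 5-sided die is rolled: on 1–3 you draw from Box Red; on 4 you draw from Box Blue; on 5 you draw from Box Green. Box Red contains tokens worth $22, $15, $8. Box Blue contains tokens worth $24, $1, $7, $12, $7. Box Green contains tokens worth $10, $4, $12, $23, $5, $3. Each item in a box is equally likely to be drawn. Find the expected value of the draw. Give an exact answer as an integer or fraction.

647/50 dollars

E[X | Box Red] = (22 + 15 + 8)/3 = 15
E[X | Box Blue] = (24 + 1 + 7 + 12 + 7)/5 = 51/5
E[X | Box Green] = (10 + 4 + 12 + 23 + 5 + 3)/6 = 19/2
E[X] = (3/5)·15 + (1/5)·51/5 + (1/5)·19/2 = 647/50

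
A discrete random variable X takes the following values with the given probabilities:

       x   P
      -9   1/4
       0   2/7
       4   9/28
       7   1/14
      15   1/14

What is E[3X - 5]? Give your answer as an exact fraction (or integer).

-89/28

E[3x-5] = (1/4)·(-32) + (2/7)·(-5) + (9/28)·7 + (1/14)·16 + (1/14)·40
     = -89/28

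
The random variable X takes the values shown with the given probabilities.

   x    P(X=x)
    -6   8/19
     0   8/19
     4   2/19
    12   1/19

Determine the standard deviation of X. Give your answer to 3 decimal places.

E[X] = -28/19, E[X²] = 464/19
Var(X) = E[X²] − (E[X])² = 464/19 − 784/361 = 8032/361
SD(X) = √(8032/361) ≈ 4.717

4.717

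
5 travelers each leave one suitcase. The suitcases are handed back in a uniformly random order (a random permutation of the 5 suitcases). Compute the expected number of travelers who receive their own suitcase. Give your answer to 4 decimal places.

1.0000

Let Xᵢ = 1 if person i gets their own suitcase. For each i, P(Xᵢ=1) = 1/5.
By linearity of expectation, E[X₁+…+X_5] = 5·(1/5) = 1.
≈ 1.0000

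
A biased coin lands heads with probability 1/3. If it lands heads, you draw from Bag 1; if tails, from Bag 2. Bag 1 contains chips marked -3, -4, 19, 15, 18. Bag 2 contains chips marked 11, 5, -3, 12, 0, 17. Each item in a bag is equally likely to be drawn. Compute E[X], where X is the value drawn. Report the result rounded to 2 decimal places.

E[X | Bag 1] = (-3 − 4 + 19 + 15 + 18)/5 = 9
E[X | Bag 2] = (11 + 5 − 3 + 12 + 0 + 17)/6 = 7
E[X] = (1/3)·9 + (2/3)·7 = 23/3 ≈ 7.67

7.67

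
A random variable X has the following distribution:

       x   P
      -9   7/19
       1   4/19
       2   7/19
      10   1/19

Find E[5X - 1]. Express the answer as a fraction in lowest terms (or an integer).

-194/19

E[5x-1] = (7/19)·(-46) + (4/19)·4 + (7/19)·9 + (1/19)·49
     = -194/19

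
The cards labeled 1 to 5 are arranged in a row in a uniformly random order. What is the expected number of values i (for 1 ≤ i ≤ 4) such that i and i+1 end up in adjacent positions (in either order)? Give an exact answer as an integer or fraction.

8/5

For each i ∈ {1,…,4}, let Xᵢ = 1 if i and i+1 are adjacent. P(Xᵢ=1) = 2·(5−1)!/5! = 2/5.
By linearity, E[ΣXᵢ] = (4)·(2/5) = 8/5.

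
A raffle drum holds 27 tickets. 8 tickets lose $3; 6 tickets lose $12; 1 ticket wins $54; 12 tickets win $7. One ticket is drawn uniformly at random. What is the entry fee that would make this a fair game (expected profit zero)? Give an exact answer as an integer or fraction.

E[payout] = (8/27)·(-3) + (6/27)·(-12) + (1/27)·54 + (12/27)·7 = 14/9
Fair fee = E[payout] = 14/9

14/9 dollars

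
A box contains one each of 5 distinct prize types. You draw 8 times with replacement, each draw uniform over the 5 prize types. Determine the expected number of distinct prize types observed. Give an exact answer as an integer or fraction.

325089/78125

Let Xⱼ=1 if type j appears at least once. P(Xⱼ=1) = 1 − ((5−1)/5)^8 = 325089/390625.
E[#distinct] = 5·325089/390625 = 325089/78125.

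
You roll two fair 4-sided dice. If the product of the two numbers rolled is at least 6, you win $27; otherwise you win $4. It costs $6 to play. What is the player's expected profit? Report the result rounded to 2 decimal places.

$9.50

E[payout] = (1/2)·4 + (1/2)·27 = 31/2
Expected profit = 31/2 − 6 = 19/2 ≈ $9.50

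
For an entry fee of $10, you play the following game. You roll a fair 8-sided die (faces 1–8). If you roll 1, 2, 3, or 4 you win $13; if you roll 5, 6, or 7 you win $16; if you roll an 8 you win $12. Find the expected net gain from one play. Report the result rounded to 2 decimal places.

E[payout] = (1/8)·12 + (1/2)·13 + (3/8)·16 = 14
Expected profit = 14 − 10 = 4 ≈ $4.00

$4.00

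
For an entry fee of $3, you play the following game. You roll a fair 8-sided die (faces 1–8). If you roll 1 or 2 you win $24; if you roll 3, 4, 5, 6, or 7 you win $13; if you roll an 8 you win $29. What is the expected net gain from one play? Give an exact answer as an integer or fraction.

E[payout] = (5/8)·13 + (1/4)·24 + (1/8)·29 = 71/4
Expected profit = 71/4 − 3 = 59/4

59/4 dollars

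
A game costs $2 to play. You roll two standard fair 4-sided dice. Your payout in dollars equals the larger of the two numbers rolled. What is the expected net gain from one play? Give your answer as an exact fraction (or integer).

9/8 dollars

Distribution of the larger of the two numbers rolled: 1 w.p. 1/16, 2 w.p. 3/16, 3 w.p. 5/16, 4 w.p. 7/16
E[payout] = (1/16)·1 + (3/16)·2 + (5/16)·3 + (7/16)·4 = 25/8
Expected profit = 25/8 − 2 = 9/8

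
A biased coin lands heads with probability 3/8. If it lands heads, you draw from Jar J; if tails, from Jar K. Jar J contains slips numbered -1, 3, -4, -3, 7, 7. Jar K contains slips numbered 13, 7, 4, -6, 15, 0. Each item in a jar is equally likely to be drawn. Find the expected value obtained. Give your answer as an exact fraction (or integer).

4

E[X | Jar J] = (-1 + 3 − 4 − 3 + 7 + 7)/6 = 3/2
E[X | Jar K] = (13 + 7 + 4 − 6 + 15 + 0)/6 = 11/2
E[X] = (3/8)·3/2 + (5/8)·11/2 = 4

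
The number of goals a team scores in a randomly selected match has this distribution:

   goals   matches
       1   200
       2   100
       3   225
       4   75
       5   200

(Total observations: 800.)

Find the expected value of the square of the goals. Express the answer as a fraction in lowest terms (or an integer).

353/32

Total = 800, so P(goals=1) = 200/800, etc.
E[X²] = (1/4)·1 + (1/8)·4 + (9/32)·9 + (3/32)·16 + (1/4)·25
     = 353/32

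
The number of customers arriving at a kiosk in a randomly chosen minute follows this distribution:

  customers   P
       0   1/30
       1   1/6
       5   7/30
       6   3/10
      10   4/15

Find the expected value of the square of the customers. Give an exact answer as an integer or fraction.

652/15

E[X²] = (1/30)·0 + (1/6)·1 + (7/30)·25 + (3/10)·36 + (4/15)·100
     = 652/15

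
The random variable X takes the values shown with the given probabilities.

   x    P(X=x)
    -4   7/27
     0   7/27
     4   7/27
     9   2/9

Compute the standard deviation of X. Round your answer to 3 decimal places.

4.722

E[X] = 2, E[X²] = 710/27
Var(X) = E[X²] − (E[X])² = 710/27 − 4 = 602/27
SD(X) = √(602/27) ≈ 4.722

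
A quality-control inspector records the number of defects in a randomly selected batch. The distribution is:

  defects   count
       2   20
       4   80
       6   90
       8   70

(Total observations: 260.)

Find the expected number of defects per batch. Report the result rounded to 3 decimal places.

Total = 260, so P(defects=2) = 20/260, etc.
E[X] = (1/13)·2 + (4/13)·4 + (9/26)·6 + (7/26)·8
     = 73/13 ≈ 5.615

5.615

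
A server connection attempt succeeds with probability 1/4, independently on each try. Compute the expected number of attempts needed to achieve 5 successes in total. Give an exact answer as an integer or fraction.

20

By linearity (sum of 5 independent geometric waits), E[trials] = 5/p = 5/(1/4) = 20.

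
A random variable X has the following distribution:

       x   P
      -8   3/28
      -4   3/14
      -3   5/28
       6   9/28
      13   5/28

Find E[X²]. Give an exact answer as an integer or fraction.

E[X²] = (3/28)·64 + (3/14)·16 + (5/28)·9 + (9/28)·36 + (5/28)·169
     = 751/14

751/14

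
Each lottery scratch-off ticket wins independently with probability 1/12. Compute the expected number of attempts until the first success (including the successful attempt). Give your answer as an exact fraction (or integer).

12

For a geometric distribution, E[trials] = 1/p = 1/(1/12) = 12.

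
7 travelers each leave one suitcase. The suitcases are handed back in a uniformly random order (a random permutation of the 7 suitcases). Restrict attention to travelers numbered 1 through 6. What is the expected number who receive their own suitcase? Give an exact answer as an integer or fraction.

6/7

Let Xᵢ = 1 if person i gets their own suitcase. For each i, P(Xᵢ=1) = 1/7.
By linearity of expectation, E[X₁+…+X_6] = 6·(1/7) = 6/7.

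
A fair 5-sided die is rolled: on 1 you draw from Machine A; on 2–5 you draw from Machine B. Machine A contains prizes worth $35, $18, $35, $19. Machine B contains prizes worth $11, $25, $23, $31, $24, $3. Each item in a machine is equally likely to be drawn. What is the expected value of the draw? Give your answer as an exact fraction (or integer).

419/20 dollars

E[X | Machine A] = (35 + 18 + 35 + 19)/4 = 107/4
E[X | Machine B] = (11 + 25 + 23 + 31 + 24 + 3)/6 = 39/2
E[X] = (1/5)·107/4 + (4/5)·39/2 = 419/20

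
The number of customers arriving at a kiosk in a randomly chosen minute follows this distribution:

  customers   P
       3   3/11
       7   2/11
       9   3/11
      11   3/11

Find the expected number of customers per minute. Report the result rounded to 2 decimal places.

7.55

E[X] = (3/11)·3 + (2/11)·7 + (3/11)·9 + (3/11)·11
     = 83/11 ≈ 7.55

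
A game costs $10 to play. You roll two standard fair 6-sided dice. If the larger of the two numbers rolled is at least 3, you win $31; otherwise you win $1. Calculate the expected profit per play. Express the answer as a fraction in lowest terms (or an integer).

53/3 dollars

E[payout] = (1/9)·1 + (8/9)·31 = 83/3
Expected profit = 83/3 − 10 = 53/3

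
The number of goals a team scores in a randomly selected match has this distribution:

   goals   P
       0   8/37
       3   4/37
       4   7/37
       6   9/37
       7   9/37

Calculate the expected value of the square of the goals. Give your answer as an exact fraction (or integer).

E[X²] = (8/37)·0 + (4/37)·9 + (7/37)·16 + (9/37)·36 + (9/37)·49
     = 913/37

913/37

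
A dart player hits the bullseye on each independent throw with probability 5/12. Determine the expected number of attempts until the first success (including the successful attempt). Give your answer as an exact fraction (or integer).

For a geometric distribution, E[trials] = 1/p = 1/(5/12) = 12/5.

12/5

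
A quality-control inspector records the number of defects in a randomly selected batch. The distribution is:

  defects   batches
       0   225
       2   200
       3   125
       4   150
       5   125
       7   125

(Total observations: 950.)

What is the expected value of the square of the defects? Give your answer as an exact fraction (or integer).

Total = 950, so P(defects=0) = 225/950, etc.
E[X²] = (9/38)·0 + (4/19)·4 + (5/38)·9 + (3/19)·16 + (5/38)·25 + (5/38)·49
     = 543/38

543/38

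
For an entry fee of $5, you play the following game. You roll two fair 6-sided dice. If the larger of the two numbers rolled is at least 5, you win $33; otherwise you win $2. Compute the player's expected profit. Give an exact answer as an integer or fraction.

128/9 dollars

E[payout] = (4/9)·2 + (5/9)·33 = 173/9
Expected profit = 173/9 − 5 = 128/9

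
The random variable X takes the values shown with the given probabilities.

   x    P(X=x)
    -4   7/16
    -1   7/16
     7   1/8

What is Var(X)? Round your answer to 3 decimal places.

11.840

E[X] = (7/16)·(-4) + (7/16)·(-1) + (1/8)·7 = -21/16
E[X²] = (7/16)·16 + (7/16)·1 + (1/8)·49 = 217/16
Var(X) = 217/16 − (-21/16)² = 3031/256 ≈ 11.840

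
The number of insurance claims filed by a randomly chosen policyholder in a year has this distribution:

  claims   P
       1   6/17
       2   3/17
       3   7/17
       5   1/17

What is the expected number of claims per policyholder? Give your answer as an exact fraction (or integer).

38/17

E[X] = (6/17)·1 + (3/17)·2 + (7/17)·3 + (1/17)·5
     = 38/17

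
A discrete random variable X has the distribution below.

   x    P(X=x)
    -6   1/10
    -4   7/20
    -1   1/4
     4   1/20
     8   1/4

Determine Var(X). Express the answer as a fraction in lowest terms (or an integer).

E[X] = (1/10)·(-6) + (7/20)·(-4) + (1/4)·(-1) + (1/20)·4 + (1/4)·8 = -1/20
E[X²] = (1/10)·36 + (7/20)·16 + (1/4)·1 + (1/20)·16 + (1/4)·64 = 105/4
Var(X) = 105/4 − (-1/20)² = 10499/400

10499/400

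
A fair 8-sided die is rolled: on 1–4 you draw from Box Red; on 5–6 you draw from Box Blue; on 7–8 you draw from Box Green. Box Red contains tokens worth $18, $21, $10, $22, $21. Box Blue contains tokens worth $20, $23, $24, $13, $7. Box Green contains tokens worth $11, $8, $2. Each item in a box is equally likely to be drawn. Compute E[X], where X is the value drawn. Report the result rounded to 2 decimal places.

$15.30

E[X | Box Red] = (18 + 21 + 10 + 22 + 21)/5 = 92/5
E[X | Box Blue] = (20 + 23 + 24 + 13 + 7)/5 = 87/5
E[X | Box Green] = (11 + 8 + 2)/3 = 7
E[X] = (1/2)·92/5 + (1/4)·87/5 + (1/4)·7 = 153/10 ≈ 15.30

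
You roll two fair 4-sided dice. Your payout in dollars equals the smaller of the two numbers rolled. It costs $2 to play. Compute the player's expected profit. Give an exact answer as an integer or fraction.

-1/8 dollars

Distribution of the smaller of the two numbers rolled: 1 w.p. 7/16, 2 w.p. 5/16, 3 w.p. 3/16, 4 w.p. 1/16
E[payout] = (7/16)·1 + (5/16)·2 + (3/16)·3 + (1/16)·4 = 15/8
Expected profit = 15/8 − 2 = -1/8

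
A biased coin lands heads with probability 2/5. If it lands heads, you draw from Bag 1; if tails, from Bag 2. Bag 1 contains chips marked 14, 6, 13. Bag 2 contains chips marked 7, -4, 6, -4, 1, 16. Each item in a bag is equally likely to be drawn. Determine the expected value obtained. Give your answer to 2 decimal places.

6.60

E[X | Bag 1] = (14 + 6 + 13)/3 = 11
E[X | Bag 2] = (7 − 4 + 6 − 4 + 1 + 16)/6 = 11/3
E[X] = (2/5)·11 + (3/5)·11/3 = 33/5 ≈ 6.60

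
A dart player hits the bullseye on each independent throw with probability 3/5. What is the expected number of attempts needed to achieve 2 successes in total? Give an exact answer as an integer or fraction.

10/3

By linearity (sum of 2 independent geometric waits), E[trials] = 2/p = 2/(3/5) = 10/3.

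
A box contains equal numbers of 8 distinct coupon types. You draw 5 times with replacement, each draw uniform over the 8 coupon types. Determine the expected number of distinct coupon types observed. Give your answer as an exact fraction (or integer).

Let Xⱼ=1 if type j appears at least once. P(Xⱼ=1) = 1 − ((8−1)/8)^5 = 15961/32768.
E[#distinct] = 8·15961/32768 = 15961/4096.

15961/4096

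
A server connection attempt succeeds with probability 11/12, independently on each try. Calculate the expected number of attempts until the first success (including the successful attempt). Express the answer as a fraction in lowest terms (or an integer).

12/11

For a geometric distribution, E[trials] = 1/p = 1/(11/12) = 12/11.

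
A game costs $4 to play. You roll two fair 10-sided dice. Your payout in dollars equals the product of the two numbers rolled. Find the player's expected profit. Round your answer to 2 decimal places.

Distribution of the product of the two numbers rolled: 1 w.p. 1/100, 2 w.p. 1/50, 3 w.p. 1/50, 4 w.p. 3/100, 5 w.p. 1/50, 6 w.p. 1/25, …
E[payout] = (1/100)·1 + (1/50)·2 + (1/50)·3 + (3/100)·4 + (1/50)·5 + (1/25)·6 + (1/50)·7 + (1/25)·8 + (3/100)·9 + (1/25)·10 + (1/25)·12 + (1/50)·14 + (1/50)·15 + (3/100)·16 + (1/25)·18 + (1/25)·20 + (1/50)·21 + (1/25)·24 + (1/100)·25 + (1/50)·27 + (1/50)·28 + (1/25)·30 + (1/50)·32 + (1/50)·35 + (3/100)·36 + (1/25)·40 + (1/50)·42 + (1/50)·45 + (1/50)·48 + (1/100)·49 + (1/50)·50 + (1/50)·54 + (1/50)·56 + (1/50)·60 + (1/50)·63 + (1/100)·64 + (1/50)·70 + (1/50)·72 + (1/50)·80 + (1/100)·81 + (1/50)·90 + (1/100)·100 = 121/4
Expected profit = 121/4 − 4 = 105/4 ≈ $26.25

$26.25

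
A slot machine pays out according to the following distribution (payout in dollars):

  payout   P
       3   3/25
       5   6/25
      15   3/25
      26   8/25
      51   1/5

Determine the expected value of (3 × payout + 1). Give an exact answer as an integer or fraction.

E[3x+1] = (3/25)·10 + (6/25)·16 + (3/25)·46 + (8/25)·79 + (1/5)·154
     = 1666/25

1666/25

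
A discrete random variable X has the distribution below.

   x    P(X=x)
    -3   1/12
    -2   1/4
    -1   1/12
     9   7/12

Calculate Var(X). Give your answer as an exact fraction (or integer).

E[X] = (1/12)·(-3) + (1/4)·(-2) + (1/12)·(-1) + (7/12)·9 = 53/12
E[X²] = (1/12)·9 + (1/4)·4 + (1/12)·1 + (7/12)·81 = 589/12
Var(X) = 589/12 − (53/12)² = 4259/144

4259/144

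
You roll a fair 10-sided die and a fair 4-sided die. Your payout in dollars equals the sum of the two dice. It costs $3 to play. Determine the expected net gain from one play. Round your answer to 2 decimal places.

Distribution of the sum of the two dice: 2 w.p. 1/40, 3 w.p. 1/20, 4 w.p. 3/40, 5 w.p. 1/10, 6 w.p. 1/10, 7 w.p. 1/10, …
E[payout] = (1/40)·2 + (1/20)·3 + (3/40)·4 + (1/10)·5 + (1/10)·6 + (1/10)·7 + (1/10)·8 + (1/10)·9 + (1/10)·10 + (1/10)·11 + (3/40)·12 + (1/20)·13 + (1/40)·14 = 8
Expected profit = 8 − 3 = 5 ≈ $5.00

$5.00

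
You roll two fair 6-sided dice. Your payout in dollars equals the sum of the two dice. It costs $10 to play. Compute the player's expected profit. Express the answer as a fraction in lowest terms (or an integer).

-$3

Distribution of the sum of the two dice: 2 w.p. 1/36, 3 w.p. 1/18, 4 w.p. 1/12, 5 w.p. 1/9, 6 w.p. 5/36, 7 w.p. 1/6, …
E[payout] = (1/36)·2 + (1/18)·3 + (1/12)·4 + (1/9)·5 + (5/36)·6 + (1/6)·7 + (5/36)·8 + (1/9)·9 + (1/12)·10 + (1/18)·11 + (1/36)·12 = 7
Expected profit = 7 − 10 = -3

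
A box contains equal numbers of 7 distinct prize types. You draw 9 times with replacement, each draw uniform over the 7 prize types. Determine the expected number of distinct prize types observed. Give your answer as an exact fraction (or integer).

Let Xⱼ=1 if type j appears at least once. P(Xⱼ=1) = 1 − ((7−1)/7)^9 = 30275911/40353607.
E[#distinct] = 7·30275911/40353607 = 30275911/5764801.

30275911/5764801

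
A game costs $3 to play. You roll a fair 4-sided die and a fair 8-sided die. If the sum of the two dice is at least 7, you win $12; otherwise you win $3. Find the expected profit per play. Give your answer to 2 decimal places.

E[payout] = (7/16)·3 + (9/16)·12 = 129/16
Expected profit = 129/16 − 3 = 81/16 ≈ $5.06

$5.06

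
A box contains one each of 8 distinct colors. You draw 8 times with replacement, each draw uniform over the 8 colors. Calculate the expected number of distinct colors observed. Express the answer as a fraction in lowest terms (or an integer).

Let Xⱼ=1 if type j appears at least once. P(Xⱼ=1) = 1 − ((8−1)/8)^8 = 11012415/16777216.
E[#distinct] = 8·11012415/16777216 = 11012415/2097152.

11012415/2097152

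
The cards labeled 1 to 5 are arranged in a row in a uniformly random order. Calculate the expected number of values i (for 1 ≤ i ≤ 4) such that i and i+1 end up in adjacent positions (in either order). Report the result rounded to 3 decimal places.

1.600

For each i ∈ {1,…,4}, let Xᵢ = 1 if i and i+1 are adjacent. P(Xᵢ=1) = 2·(5−1)!/5! = 2/5.
By linearity, E[ΣXᵢ] = (4)·(2/5) = 8/5.
≈ 1.600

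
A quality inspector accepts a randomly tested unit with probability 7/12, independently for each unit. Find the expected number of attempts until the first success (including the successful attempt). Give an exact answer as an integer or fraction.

12/7

For a geometric distribution, E[trials] = 1/p = 1/(7/12) = 12/7.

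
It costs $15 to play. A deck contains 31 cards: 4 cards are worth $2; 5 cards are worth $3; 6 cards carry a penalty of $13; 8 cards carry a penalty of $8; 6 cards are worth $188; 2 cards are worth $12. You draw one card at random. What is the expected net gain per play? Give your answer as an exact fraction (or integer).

568/31 dollars

E[payout] = (4/31)·2 + (5/31)·3 + (6/31)·(-13) + (8/31)·(-8) + (6/31)·188 + (2/31)·12 = 1033/31
Expected profit = 1033/31 − 15 = 568/31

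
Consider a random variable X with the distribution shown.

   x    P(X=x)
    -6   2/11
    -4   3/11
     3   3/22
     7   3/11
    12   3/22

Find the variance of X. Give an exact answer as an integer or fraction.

E[X] = (2/11)·(-6) + (3/11)·(-4) + (3/22)·3 + (3/11)·7 + (3/22)·12 = 39/22
E[X²] = (2/11)·36 + (3/11)·16 + (3/22)·9 + (3/11)·49 + (3/22)·144 = 993/22
Var(X) = 993/22 − (39/22)² = 20325/484

20325/484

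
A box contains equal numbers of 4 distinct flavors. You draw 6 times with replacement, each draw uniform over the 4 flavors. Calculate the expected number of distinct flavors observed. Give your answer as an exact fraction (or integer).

3367/1024

Let Xⱼ=1 if type j appears at least once. P(Xⱼ=1) = 1 − ((4−1)/4)^6 = 3367/4096.
E[#distinct] = 4·3367/4096 = 3367/1024.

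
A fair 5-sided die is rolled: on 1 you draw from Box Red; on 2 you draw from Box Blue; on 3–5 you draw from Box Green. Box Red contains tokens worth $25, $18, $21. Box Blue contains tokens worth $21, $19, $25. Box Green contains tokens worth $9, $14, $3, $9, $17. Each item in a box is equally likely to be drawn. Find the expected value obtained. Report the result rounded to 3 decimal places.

E[X | Box Red] = (25 + 18 + 21)/3 = 64/3
E[X | Box Blue] = (21 + 19 + 25)/3 = 65/3
E[X | Box Green] = (9 + 14 + 3 + 9 + 17)/5 = 52/5
E[X] = (1/5)·64/3 + (1/5)·65/3 + (3/5)·52/5 = 371/25 ≈ 14.840

$14.840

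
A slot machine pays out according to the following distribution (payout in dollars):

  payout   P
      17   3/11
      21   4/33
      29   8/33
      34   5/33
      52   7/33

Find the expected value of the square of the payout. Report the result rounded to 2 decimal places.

E[X²] = (3/11)·289 + (4/33)·441 + (8/33)·841 + (5/33)·1156 + (7/33)·2704
     = 35801/33 ≈ 1084.88

1084.88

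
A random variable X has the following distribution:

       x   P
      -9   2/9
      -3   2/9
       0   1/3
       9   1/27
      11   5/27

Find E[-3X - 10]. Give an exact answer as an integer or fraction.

E[-3x-10] = (2/9)·17 + (2/9)·(-1) + (1/3)·(-10) + (1/27)·(-37) + (5/27)·(-43)
     = -82/9

-82/9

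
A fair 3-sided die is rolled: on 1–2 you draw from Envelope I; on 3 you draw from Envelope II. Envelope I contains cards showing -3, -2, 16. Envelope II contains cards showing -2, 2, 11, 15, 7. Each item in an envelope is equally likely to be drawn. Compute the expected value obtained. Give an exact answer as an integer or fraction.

E[X | Envelope I] = (-3 − 2 + 16)/3 = 11/3
E[X | Envelope II] = (-2 + 2 + 11 + 15 + 7)/5 = 33/5
E[X] = (2/3)·11/3 + (1/3)·33/5 = 209/45

209/45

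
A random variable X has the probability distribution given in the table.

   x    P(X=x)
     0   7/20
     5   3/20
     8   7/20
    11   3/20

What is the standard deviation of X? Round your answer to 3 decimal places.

4.155

E[X] = 26/5, E[X²] = 443/10
Var(X) = E[X²] − (E[X])² = 443/10 − 676/25 = 863/50
SD(X) = √(863/50) ≈ 4.155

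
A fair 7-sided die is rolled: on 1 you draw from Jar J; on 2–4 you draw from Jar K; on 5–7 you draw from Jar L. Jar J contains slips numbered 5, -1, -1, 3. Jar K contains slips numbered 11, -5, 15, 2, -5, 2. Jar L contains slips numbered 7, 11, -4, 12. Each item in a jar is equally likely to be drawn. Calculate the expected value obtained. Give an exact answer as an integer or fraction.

31/7

E[X | Jar J] = (5 − 1 − 1 + 3)/4 = 3/2
E[X | Jar K] = (11 − 5 + 15 + 2 − 5 + 2)/6 = 10/3
E[X | Jar L] = (7 + 11 − 4 + 12)/4 = 13/2
E[X] = (1/7)·3/2 + (3/7)·10/3 + (3/7)·13/2 = 31/7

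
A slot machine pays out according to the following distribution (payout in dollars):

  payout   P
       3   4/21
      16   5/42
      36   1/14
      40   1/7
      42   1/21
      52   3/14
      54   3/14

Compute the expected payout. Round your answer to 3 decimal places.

E[X] = (4/21)·3 + (5/42)·16 + (1/14)·36 + (1/7)·40 + (1/21)·42 + (3/14)·52 + (3/14)·54
     = 745/21 ≈ 35.476

$35.476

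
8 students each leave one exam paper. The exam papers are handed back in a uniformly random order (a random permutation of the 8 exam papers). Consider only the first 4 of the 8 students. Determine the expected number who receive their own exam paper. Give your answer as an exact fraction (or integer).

1/2

Let Xᵢ = 1 if person i gets their own exam paper. For each i, P(Xᵢ=1) = 1/8.
By linearity of expectation, E[X₁+…+X_4] = 4·(1/8) = 1/2.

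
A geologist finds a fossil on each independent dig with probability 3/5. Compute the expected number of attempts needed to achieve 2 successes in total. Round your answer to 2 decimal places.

3.33

By linearity (sum of 2 independent geometric waits), E[trials] = 2/p = 2/(3/5) = 10/3.
≈ 3.33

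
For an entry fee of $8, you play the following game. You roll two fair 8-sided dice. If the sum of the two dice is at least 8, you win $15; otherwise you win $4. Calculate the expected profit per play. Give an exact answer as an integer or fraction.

E[payout] = (21/64)·4 + (43/64)·15 = 729/64
Expected profit = 729/64 − 8 = 217/64

217/64 dollars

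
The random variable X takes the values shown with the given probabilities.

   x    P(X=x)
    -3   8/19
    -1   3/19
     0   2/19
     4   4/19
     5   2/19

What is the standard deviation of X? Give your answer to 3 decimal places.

E[X] = -1/19, E[X²] = 189/19
Var(X) = E[X²] − (E[X])² = 189/19 − 1/361 = 3590/361
SD(X) = √(3590/361) ≈ 3.154

3.154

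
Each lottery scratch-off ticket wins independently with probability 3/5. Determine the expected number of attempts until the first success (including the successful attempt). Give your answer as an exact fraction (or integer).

For a geometric distribution, E[trials] = 1/p = 1/(3/5) = 5/3.

5/3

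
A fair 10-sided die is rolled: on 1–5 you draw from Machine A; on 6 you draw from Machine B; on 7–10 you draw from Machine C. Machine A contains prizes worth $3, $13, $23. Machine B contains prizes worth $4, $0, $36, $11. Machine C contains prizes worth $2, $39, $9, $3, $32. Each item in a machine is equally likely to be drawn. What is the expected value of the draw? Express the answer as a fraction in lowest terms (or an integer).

583/40 dollars

E[X | Machine A] = (3 + 13 + 23)/3 = 13
E[X | Machine B] = (4 + 0 + 36 + 11)/4 = 51/4
E[X | Machine C] = (2 + 39 + 9 + 3 + 32)/5 = 17
E[X] = (1/2)·13 + (1/10)·51/4 + (2/5)·17 = 583/40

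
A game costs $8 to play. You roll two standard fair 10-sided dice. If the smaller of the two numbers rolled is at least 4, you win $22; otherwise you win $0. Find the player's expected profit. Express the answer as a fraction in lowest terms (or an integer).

E[payout] = (51/100)·0 + (49/100)·22 = 539/50
Expected profit = 539/50 − 8 = 139/50

139/50 dollars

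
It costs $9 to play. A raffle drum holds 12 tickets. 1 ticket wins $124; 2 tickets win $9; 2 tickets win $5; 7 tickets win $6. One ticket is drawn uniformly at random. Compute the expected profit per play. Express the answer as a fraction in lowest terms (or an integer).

E[payout] = (1/12)·124 + (2/12)·9 + (2/12)·5 + (7/12)·6 = 97/6
Expected profit = 97/6 − 9 = 43/6

43/6 dollars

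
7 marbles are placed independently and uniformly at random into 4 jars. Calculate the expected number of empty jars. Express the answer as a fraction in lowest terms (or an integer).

Let Xⱼ=1 if jar j is empty. P(Xⱼ=1) = ((4-1)/4)^7 = 2187/16384.
By linearity, E[#empty] = 4·2187/16384 = 2187/4096.

2187/4096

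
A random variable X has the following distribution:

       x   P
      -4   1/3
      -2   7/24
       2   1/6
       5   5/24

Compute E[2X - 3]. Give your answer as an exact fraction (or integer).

E[2x-3] = (1/3)·(-11) + (7/24)·(-7) + (1/6)·1 + (5/24)·7
     = -49/12

-49/12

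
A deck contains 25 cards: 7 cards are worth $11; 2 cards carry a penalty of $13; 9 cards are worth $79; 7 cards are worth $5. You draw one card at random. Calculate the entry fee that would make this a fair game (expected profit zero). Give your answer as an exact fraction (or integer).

797/25 dollars

E[payout] = (7/25)·11 + (2/25)·(-13) + (9/25)·79 + (7/25)·5 = 797/25
Fair fee = E[payout] = 797/25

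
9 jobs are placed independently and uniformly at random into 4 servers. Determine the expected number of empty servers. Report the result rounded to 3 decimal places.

0.300

Let Xⱼ=1 if server j is empty. P(Xⱼ=1) = ((4-1)/4)^9 = 19683/262144.
By linearity, E[#empty] = 4·19683/262144 = 19683/65536.
≈ 0.300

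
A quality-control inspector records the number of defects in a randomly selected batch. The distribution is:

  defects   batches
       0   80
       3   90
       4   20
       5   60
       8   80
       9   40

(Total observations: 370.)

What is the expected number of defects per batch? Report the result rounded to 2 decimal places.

Total = 370, so P(defects=0) = 80/370, etc.
E[X] = (8/37)·0 + (9/37)·3 + (2/37)·4 + (6/37)·5 + (8/37)·8 + (4/37)·9
     = 165/37 ≈ 4.46

4.46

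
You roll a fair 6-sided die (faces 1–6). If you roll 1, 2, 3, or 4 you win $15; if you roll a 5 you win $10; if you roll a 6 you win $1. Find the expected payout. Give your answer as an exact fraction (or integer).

71/6 dollars

E[payout] = (1/6)·1 + (1/6)·10 + (2/3)·15 = 71/6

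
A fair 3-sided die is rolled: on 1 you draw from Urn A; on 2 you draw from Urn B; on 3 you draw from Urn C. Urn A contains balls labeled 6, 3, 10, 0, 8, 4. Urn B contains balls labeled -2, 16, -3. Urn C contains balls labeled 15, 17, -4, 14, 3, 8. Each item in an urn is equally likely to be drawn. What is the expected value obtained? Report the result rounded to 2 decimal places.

E[X | Urn A] = (6 + 3 + 10 + 0 + 8 + 4)/6 = 31/6
E[X | Urn B] = (-2 + 16 − 3)/3 = 11/3
E[X | Urn C] = (15 + 17 − 4 + 14 + 3 + 8)/6 = 53/6
E[X] = (1/3)·31/6 + (1/3)·11/3 + (1/3)·53/6 = 53/9 ≈ 5.89

5.89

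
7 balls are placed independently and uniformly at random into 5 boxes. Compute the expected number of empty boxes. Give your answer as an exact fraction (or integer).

Let Xⱼ=1 if box j is empty. P(Xⱼ=1) = ((5-1)/5)^7 = 16384/78125.
By linearity, E[#empty] = 5·16384/78125 = 16384/15625.

16384/15625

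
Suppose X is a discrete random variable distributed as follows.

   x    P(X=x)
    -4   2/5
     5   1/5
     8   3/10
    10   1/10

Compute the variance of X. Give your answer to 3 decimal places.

E[X] = (2/5)·(-4) + (1/5)·5 + (3/10)·8 + (1/10)·10 = 14/5
E[X²] = (2/5)·16 + (1/5)·25 + (3/10)·64 + (1/10)·100 = 203/5
Var(X) = 203/5 − (14/5)² = 819/25 ≈ 32.760

32.760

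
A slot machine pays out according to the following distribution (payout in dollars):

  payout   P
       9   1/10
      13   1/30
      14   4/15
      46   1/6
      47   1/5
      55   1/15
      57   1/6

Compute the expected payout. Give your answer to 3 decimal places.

E[X] = (1/10)·9 + (1/30)·13 + (4/15)·14 + (1/6)·46 + (1/5)·47 + (1/15)·55 + (1/6)·57
     = 353/10 ≈ 35.300

$35.300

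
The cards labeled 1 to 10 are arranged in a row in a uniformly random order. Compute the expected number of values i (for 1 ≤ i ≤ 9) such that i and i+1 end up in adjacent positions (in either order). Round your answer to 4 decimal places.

1.8000

For each i ∈ {1,…,9}, let Xᵢ = 1 if i and i+1 are adjacent. P(Xᵢ=1) = 2·(10−1)!/10! = 2/10.
By linearity, E[ΣXᵢ] = (9)·(2/10) = 9/5.
≈ 1.8000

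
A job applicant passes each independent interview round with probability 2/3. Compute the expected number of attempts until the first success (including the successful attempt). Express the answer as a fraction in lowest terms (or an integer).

3/2

For a geometric distribution, E[trials] = 1/p = 1/(2/3) = 3/2.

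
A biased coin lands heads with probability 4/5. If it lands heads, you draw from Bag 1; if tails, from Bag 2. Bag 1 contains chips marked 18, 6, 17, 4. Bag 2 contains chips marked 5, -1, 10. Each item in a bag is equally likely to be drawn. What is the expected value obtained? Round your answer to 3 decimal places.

9.933

E[X | Bag 1] = (18 + 6 + 17 + 4)/4 = 45/4
E[X | Bag 2] = (5 − 1 + 10)/3 = 14/3
E[X] = (4/5)·45/4 + (1/5)·14/3 = 149/15 ≈ 9.933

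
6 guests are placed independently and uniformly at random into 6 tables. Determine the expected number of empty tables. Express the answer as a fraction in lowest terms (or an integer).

15625/7776

Let Xⱼ=1 if table j is empty. P(Xⱼ=1) = ((6-1)/6)^6 = 15625/46656.
By linearity, E[#empty] = 6·15625/46656 = 15625/7776.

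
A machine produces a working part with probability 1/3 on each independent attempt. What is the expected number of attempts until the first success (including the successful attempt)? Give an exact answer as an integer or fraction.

For a geometric distribution, E[trials] = 1/p = 1/(1/3) = 3.

3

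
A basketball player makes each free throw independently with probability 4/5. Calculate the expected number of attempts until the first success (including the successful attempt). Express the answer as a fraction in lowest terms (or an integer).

For a geometric distribution, E[trials] = 1/p = 1/(4/5) = 5/4.

5/4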